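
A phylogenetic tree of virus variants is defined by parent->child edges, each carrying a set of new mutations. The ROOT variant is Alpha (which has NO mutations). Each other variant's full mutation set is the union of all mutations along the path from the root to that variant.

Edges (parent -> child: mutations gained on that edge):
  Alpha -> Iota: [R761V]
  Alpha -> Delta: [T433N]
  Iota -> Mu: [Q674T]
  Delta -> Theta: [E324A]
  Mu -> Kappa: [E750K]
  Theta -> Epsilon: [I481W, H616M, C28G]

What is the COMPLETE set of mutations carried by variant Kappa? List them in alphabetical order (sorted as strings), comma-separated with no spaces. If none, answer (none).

Answer: E750K,Q674T,R761V

Derivation:
At Alpha: gained [] -> total []
At Iota: gained ['R761V'] -> total ['R761V']
At Mu: gained ['Q674T'] -> total ['Q674T', 'R761V']
At Kappa: gained ['E750K'] -> total ['E750K', 'Q674T', 'R761V']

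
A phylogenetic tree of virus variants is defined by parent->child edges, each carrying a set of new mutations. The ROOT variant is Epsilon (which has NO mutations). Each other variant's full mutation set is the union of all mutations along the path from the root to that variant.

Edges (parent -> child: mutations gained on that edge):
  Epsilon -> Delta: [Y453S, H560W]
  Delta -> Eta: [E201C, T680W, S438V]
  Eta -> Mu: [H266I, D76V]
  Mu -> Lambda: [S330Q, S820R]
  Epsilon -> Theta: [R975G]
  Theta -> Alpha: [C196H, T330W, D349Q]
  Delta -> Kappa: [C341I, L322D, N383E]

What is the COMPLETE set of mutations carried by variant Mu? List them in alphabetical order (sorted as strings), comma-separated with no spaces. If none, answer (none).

At Epsilon: gained [] -> total []
At Delta: gained ['Y453S', 'H560W'] -> total ['H560W', 'Y453S']
At Eta: gained ['E201C', 'T680W', 'S438V'] -> total ['E201C', 'H560W', 'S438V', 'T680W', 'Y453S']
At Mu: gained ['H266I', 'D76V'] -> total ['D76V', 'E201C', 'H266I', 'H560W', 'S438V', 'T680W', 'Y453S']

Answer: D76V,E201C,H266I,H560W,S438V,T680W,Y453S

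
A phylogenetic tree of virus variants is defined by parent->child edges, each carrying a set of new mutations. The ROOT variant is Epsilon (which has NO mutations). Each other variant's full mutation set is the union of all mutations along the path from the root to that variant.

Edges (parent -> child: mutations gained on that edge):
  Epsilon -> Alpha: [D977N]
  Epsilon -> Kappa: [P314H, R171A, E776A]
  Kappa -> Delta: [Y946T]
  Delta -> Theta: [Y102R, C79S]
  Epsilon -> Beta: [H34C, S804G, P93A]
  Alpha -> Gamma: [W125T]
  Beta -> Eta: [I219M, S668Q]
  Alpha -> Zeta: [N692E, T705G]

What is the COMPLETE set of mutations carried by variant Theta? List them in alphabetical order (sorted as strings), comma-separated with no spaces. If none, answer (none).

At Epsilon: gained [] -> total []
At Kappa: gained ['P314H', 'R171A', 'E776A'] -> total ['E776A', 'P314H', 'R171A']
At Delta: gained ['Y946T'] -> total ['E776A', 'P314H', 'R171A', 'Y946T']
At Theta: gained ['Y102R', 'C79S'] -> total ['C79S', 'E776A', 'P314H', 'R171A', 'Y102R', 'Y946T']

Answer: C79S,E776A,P314H,R171A,Y102R,Y946T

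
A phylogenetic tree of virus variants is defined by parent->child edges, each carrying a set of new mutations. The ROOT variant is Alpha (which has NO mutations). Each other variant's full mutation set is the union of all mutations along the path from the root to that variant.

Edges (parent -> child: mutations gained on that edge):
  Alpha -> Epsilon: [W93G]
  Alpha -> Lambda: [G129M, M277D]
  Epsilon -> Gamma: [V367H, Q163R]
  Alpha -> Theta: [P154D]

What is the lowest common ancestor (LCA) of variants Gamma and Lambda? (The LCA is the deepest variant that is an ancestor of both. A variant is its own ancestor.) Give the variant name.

Answer: Alpha

Derivation:
Path from root to Gamma: Alpha -> Epsilon -> Gamma
  ancestors of Gamma: {Alpha, Epsilon, Gamma}
Path from root to Lambda: Alpha -> Lambda
  ancestors of Lambda: {Alpha, Lambda}
Common ancestors: {Alpha}
Walk up from Lambda: Lambda (not in ancestors of Gamma), Alpha (in ancestors of Gamma)
Deepest common ancestor (LCA) = Alpha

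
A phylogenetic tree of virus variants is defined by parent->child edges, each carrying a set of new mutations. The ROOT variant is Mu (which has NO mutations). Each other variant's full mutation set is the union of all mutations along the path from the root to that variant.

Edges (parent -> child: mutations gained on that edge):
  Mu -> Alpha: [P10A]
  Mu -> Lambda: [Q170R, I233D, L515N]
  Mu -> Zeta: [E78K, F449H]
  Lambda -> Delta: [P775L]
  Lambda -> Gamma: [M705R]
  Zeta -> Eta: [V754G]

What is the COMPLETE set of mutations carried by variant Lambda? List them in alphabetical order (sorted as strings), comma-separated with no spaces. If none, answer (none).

At Mu: gained [] -> total []
At Lambda: gained ['Q170R', 'I233D', 'L515N'] -> total ['I233D', 'L515N', 'Q170R']

Answer: I233D,L515N,Q170R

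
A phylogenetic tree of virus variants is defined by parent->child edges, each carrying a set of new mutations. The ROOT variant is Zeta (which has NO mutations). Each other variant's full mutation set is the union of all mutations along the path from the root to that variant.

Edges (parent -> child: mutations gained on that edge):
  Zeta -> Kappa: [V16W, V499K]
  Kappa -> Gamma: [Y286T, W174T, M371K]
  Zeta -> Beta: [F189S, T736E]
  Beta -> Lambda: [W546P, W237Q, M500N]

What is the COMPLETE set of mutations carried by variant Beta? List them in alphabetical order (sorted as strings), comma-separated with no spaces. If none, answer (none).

Answer: F189S,T736E

Derivation:
At Zeta: gained [] -> total []
At Beta: gained ['F189S', 'T736E'] -> total ['F189S', 'T736E']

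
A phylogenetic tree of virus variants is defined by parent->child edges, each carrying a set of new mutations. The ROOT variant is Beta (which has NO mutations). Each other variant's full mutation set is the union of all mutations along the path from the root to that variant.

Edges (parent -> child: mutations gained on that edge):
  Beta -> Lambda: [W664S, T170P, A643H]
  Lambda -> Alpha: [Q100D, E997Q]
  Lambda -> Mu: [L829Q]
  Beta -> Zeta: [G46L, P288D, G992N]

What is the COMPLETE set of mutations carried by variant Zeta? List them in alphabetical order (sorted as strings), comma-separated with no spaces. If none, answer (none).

At Beta: gained [] -> total []
At Zeta: gained ['G46L', 'P288D', 'G992N'] -> total ['G46L', 'G992N', 'P288D']

Answer: G46L,G992N,P288D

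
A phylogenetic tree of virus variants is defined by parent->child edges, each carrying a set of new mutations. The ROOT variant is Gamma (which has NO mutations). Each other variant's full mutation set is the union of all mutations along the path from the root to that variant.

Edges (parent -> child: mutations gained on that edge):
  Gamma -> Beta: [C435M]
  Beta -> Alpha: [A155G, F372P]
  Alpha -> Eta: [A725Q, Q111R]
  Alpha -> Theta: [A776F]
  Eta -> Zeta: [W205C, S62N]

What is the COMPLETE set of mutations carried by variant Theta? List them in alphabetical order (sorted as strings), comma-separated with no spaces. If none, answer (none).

Answer: A155G,A776F,C435M,F372P

Derivation:
At Gamma: gained [] -> total []
At Beta: gained ['C435M'] -> total ['C435M']
At Alpha: gained ['A155G', 'F372P'] -> total ['A155G', 'C435M', 'F372P']
At Theta: gained ['A776F'] -> total ['A155G', 'A776F', 'C435M', 'F372P']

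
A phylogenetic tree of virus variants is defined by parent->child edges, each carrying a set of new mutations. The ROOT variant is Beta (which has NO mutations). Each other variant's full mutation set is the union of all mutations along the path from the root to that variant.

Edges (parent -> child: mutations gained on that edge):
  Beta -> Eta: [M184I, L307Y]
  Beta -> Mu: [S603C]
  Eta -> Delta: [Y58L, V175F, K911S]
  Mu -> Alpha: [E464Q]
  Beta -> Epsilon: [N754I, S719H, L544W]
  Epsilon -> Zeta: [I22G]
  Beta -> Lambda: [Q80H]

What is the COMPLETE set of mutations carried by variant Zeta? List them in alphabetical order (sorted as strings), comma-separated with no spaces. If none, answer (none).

Answer: I22G,L544W,N754I,S719H

Derivation:
At Beta: gained [] -> total []
At Epsilon: gained ['N754I', 'S719H', 'L544W'] -> total ['L544W', 'N754I', 'S719H']
At Zeta: gained ['I22G'] -> total ['I22G', 'L544W', 'N754I', 'S719H']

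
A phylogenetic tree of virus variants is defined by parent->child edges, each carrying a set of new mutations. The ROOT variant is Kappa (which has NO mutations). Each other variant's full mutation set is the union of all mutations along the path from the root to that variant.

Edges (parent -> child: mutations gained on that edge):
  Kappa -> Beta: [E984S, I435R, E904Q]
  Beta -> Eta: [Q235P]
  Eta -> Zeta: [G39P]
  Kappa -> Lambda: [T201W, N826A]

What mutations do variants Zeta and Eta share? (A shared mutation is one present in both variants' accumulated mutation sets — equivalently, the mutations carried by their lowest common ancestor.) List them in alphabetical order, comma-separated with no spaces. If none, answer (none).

Accumulating mutations along path to Zeta:
  At Kappa: gained [] -> total []
  At Beta: gained ['E984S', 'I435R', 'E904Q'] -> total ['E904Q', 'E984S', 'I435R']
  At Eta: gained ['Q235P'] -> total ['E904Q', 'E984S', 'I435R', 'Q235P']
  At Zeta: gained ['G39P'] -> total ['E904Q', 'E984S', 'G39P', 'I435R', 'Q235P']
Mutations(Zeta) = ['E904Q', 'E984S', 'G39P', 'I435R', 'Q235P']
Accumulating mutations along path to Eta:
  At Kappa: gained [] -> total []
  At Beta: gained ['E984S', 'I435R', 'E904Q'] -> total ['E904Q', 'E984S', 'I435R']
  At Eta: gained ['Q235P'] -> total ['E904Q', 'E984S', 'I435R', 'Q235P']
Mutations(Eta) = ['E904Q', 'E984S', 'I435R', 'Q235P']
Intersection: ['E904Q', 'E984S', 'G39P', 'I435R', 'Q235P'] ∩ ['E904Q', 'E984S', 'I435R', 'Q235P'] = ['E904Q', 'E984S', 'I435R', 'Q235P']

Answer: E904Q,E984S,I435R,Q235P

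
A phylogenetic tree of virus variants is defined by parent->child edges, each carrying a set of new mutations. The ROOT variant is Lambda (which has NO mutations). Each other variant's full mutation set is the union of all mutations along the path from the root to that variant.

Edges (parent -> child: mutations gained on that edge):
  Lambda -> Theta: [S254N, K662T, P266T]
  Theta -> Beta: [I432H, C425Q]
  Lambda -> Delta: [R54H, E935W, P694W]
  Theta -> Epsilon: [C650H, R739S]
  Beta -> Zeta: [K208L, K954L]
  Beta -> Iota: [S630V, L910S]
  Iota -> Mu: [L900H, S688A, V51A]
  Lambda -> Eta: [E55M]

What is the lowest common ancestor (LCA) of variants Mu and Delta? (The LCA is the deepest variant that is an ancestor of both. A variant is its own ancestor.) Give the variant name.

Answer: Lambda

Derivation:
Path from root to Mu: Lambda -> Theta -> Beta -> Iota -> Mu
  ancestors of Mu: {Lambda, Theta, Beta, Iota, Mu}
Path from root to Delta: Lambda -> Delta
  ancestors of Delta: {Lambda, Delta}
Common ancestors: {Lambda}
Walk up from Delta: Delta (not in ancestors of Mu), Lambda (in ancestors of Mu)
Deepest common ancestor (LCA) = Lambda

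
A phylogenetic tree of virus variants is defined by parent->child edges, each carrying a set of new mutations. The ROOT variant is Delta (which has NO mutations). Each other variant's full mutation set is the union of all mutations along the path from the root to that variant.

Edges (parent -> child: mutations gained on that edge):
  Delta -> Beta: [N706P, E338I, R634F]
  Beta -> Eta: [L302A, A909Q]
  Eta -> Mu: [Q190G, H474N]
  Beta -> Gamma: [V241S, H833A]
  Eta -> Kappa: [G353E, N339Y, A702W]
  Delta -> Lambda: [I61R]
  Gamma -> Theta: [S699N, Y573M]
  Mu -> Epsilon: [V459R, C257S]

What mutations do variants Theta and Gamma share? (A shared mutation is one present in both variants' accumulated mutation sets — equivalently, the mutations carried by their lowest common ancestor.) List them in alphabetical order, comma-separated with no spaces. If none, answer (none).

Answer: E338I,H833A,N706P,R634F,V241S

Derivation:
Accumulating mutations along path to Theta:
  At Delta: gained [] -> total []
  At Beta: gained ['N706P', 'E338I', 'R634F'] -> total ['E338I', 'N706P', 'R634F']
  At Gamma: gained ['V241S', 'H833A'] -> total ['E338I', 'H833A', 'N706P', 'R634F', 'V241S']
  At Theta: gained ['S699N', 'Y573M'] -> total ['E338I', 'H833A', 'N706P', 'R634F', 'S699N', 'V241S', 'Y573M']
Mutations(Theta) = ['E338I', 'H833A', 'N706P', 'R634F', 'S699N', 'V241S', 'Y573M']
Accumulating mutations along path to Gamma:
  At Delta: gained [] -> total []
  At Beta: gained ['N706P', 'E338I', 'R634F'] -> total ['E338I', 'N706P', 'R634F']
  At Gamma: gained ['V241S', 'H833A'] -> total ['E338I', 'H833A', 'N706P', 'R634F', 'V241S']
Mutations(Gamma) = ['E338I', 'H833A', 'N706P', 'R634F', 'V241S']
Intersection: ['E338I', 'H833A', 'N706P', 'R634F', 'S699N', 'V241S', 'Y573M'] ∩ ['E338I', 'H833A', 'N706P', 'R634F', 'V241S'] = ['E338I', 'H833A', 'N706P', 'R634F', 'V241S']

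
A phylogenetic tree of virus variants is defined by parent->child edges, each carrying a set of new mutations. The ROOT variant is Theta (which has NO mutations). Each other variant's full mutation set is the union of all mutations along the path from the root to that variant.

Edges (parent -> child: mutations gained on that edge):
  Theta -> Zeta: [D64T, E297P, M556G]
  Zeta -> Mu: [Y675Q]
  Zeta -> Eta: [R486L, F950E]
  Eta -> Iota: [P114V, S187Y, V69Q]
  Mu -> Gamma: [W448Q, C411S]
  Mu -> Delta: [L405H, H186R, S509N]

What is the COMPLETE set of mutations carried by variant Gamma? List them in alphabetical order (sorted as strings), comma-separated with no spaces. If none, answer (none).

Answer: C411S,D64T,E297P,M556G,W448Q,Y675Q

Derivation:
At Theta: gained [] -> total []
At Zeta: gained ['D64T', 'E297P', 'M556G'] -> total ['D64T', 'E297P', 'M556G']
At Mu: gained ['Y675Q'] -> total ['D64T', 'E297P', 'M556G', 'Y675Q']
At Gamma: gained ['W448Q', 'C411S'] -> total ['C411S', 'D64T', 'E297P', 'M556G', 'W448Q', 'Y675Q']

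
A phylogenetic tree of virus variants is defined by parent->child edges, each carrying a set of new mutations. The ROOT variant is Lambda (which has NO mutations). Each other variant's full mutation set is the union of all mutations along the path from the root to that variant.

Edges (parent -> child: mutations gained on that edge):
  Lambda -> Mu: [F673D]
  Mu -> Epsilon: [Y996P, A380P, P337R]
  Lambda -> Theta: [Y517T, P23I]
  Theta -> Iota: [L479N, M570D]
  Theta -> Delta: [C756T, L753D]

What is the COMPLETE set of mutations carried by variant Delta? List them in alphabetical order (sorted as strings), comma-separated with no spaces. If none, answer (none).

Answer: C756T,L753D,P23I,Y517T

Derivation:
At Lambda: gained [] -> total []
At Theta: gained ['Y517T', 'P23I'] -> total ['P23I', 'Y517T']
At Delta: gained ['C756T', 'L753D'] -> total ['C756T', 'L753D', 'P23I', 'Y517T']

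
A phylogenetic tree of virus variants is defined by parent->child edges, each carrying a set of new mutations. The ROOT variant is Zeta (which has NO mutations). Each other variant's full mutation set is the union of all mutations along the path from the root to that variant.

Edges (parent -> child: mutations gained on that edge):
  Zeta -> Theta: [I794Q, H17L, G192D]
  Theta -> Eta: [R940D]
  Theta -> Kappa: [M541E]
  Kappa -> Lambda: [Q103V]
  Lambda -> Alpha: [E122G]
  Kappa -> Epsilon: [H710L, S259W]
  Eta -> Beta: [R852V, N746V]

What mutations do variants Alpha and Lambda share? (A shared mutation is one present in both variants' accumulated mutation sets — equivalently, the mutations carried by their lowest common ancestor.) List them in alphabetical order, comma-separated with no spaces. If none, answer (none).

Accumulating mutations along path to Alpha:
  At Zeta: gained [] -> total []
  At Theta: gained ['I794Q', 'H17L', 'G192D'] -> total ['G192D', 'H17L', 'I794Q']
  At Kappa: gained ['M541E'] -> total ['G192D', 'H17L', 'I794Q', 'M541E']
  At Lambda: gained ['Q103V'] -> total ['G192D', 'H17L', 'I794Q', 'M541E', 'Q103V']
  At Alpha: gained ['E122G'] -> total ['E122G', 'G192D', 'H17L', 'I794Q', 'M541E', 'Q103V']
Mutations(Alpha) = ['E122G', 'G192D', 'H17L', 'I794Q', 'M541E', 'Q103V']
Accumulating mutations along path to Lambda:
  At Zeta: gained [] -> total []
  At Theta: gained ['I794Q', 'H17L', 'G192D'] -> total ['G192D', 'H17L', 'I794Q']
  At Kappa: gained ['M541E'] -> total ['G192D', 'H17L', 'I794Q', 'M541E']
  At Lambda: gained ['Q103V'] -> total ['G192D', 'H17L', 'I794Q', 'M541E', 'Q103V']
Mutations(Lambda) = ['G192D', 'H17L', 'I794Q', 'M541E', 'Q103V']
Intersection: ['E122G', 'G192D', 'H17L', 'I794Q', 'M541E', 'Q103V'] ∩ ['G192D', 'H17L', 'I794Q', 'M541E', 'Q103V'] = ['G192D', 'H17L', 'I794Q', 'M541E', 'Q103V']

Answer: G192D,H17L,I794Q,M541E,Q103V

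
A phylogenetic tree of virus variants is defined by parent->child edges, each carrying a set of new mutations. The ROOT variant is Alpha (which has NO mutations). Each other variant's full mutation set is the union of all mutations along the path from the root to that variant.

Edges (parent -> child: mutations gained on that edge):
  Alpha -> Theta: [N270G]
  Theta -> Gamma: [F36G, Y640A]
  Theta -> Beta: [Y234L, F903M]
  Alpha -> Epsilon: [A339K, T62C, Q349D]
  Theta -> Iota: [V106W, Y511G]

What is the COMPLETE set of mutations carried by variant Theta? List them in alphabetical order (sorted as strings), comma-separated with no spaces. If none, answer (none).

At Alpha: gained [] -> total []
At Theta: gained ['N270G'] -> total ['N270G']

Answer: N270G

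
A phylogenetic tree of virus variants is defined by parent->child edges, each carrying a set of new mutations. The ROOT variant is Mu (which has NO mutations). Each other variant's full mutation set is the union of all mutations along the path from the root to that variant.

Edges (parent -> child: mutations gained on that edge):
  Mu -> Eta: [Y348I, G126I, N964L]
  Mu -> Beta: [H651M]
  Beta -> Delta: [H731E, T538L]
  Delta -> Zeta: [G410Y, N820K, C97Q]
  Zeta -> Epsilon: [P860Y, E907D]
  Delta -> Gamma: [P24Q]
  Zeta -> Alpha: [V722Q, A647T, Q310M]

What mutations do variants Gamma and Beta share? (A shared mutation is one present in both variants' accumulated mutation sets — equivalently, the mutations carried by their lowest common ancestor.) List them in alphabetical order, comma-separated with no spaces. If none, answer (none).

Accumulating mutations along path to Gamma:
  At Mu: gained [] -> total []
  At Beta: gained ['H651M'] -> total ['H651M']
  At Delta: gained ['H731E', 'T538L'] -> total ['H651M', 'H731E', 'T538L']
  At Gamma: gained ['P24Q'] -> total ['H651M', 'H731E', 'P24Q', 'T538L']
Mutations(Gamma) = ['H651M', 'H731E', 'P24Q', 'T538L']
Accumulating mutations along path to Beta:
  At Mu: gained [] -> total []
  At Beta: gained ['H651M'] -> total ['H651M']
Mutations(Beta) = ['H651M']
Intersection: ['H651M', 'H731E', 'P24Q', 'T538L'] ∩ ['H651M'] = ['H651M']

Answer: H651M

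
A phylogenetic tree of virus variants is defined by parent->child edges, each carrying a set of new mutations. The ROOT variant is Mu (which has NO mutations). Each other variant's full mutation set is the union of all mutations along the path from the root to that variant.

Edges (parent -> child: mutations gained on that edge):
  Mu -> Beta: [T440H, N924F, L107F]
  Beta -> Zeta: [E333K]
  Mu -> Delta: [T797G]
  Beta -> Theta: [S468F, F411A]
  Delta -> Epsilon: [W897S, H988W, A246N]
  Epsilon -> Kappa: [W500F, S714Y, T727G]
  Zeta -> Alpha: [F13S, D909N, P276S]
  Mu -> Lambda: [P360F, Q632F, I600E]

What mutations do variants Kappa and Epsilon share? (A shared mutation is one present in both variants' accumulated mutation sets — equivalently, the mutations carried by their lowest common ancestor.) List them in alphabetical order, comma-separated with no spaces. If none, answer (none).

Answer: A246N,H988W,T797G,W897S

Derivation:
Accumulating mutations along path to Kappa:
  At Mu: gained [] -> total []
  At Delta: gained ['T797G'] -> total ['T797G']
  At Epsilon: gained ['W897S', 'H988W', 'A246N'] -> total ['A246N', 'H988W', 'T797G', 'W897S']
  At Kappa: gained ['W500F', 'S714Y', 'T727G'] -> total ['A246N', 'H988W', 'S714Y', 'T727G', 'T797G', 'W500F', 'W897S']
Mutations(Kappa) = ['A246N', 'H988W', 'S714Y', 'T727G', 'T797G', 'W500F', 'W897S']
Accumulating mutations along path to Epsilon:
  At Mu: gained [] -> total []
  At Delta: gained ['T797G'] -> total ['T797G']
  At Epsilon: gained ['W897S', 'H988W', 'A246N'] -> total ['A246N', 'H988W', 'T797G', 'W897S']
Mutations(Epsilon) = ['A246N', 'H988W', 'T797G', 'W897S']
Intersection: ['A246N', 'H988W', 'S714Y', 'T727G', 'T797G', 'W500F', 'W897S'] ∩ ['A246N', 'H988W', 'T797G', 'W897S'] = ['A246N', 'H988W', 'T797G', 'W897S']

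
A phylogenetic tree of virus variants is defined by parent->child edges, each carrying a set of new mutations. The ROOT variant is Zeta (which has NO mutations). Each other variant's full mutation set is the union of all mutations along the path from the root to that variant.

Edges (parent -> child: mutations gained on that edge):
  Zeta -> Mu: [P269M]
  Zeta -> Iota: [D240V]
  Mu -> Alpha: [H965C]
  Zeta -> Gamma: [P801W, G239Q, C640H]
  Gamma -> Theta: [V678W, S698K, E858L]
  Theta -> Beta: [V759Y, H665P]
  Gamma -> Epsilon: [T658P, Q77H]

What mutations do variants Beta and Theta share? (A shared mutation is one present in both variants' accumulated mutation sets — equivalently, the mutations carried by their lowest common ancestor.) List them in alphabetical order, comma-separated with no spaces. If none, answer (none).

Accumulating mutations along path to Beta:
  At Zeta: gained [] -> total []
  At Gamma: gained ['P801W', 'G239Q', 'C640H'] -> total ['C640H', 'G239Q', 'P801W']
  At Theta: gained ['V678W', 'S698K', 'E858L'] -> total ['C640H', 'E858L', 'G239Q', 'P801W', 'S698K', 'V678W']
  At Beta: gained ['V759Y', 'H665P'] -> total ['C640H', 'E858L', 'G239Q', 'H665P', 'P801W', 'S698K', 'V678W', 'V759Y']
Mutations(Beta) = ['C640H', 'E858L', 'G239Q', 'H665P', 'P801W', 'S698K', 'V678W', 'V759Y']
Accumulating mutations along path to Theta:
  At Zeta: gained [] -> total []
  At Gamma: gained ['P801W', 'G239Q', 'C640H'] -> total ['C640H', 'G239Q', 'P801W']
  At Theta: gained ['V678W', 'S698K', 'E858L'] -> total ['C640H', 'E858L', 'G239Q', 'P801W', 'S698K', 'V678W']
Mutations(Theta) = ['C640H', 'E858L', 'G239Q', 'P801W', 'S698K', 'V678W']
Intersection: ['C640H', 'E858L', 'G239Q', 'H665P', 'P801W', 'S698K', 'V678W', 'V759Y'] ∩ ['C640H', 'E858L', 'G239Q', 'P801W', 'S698K', 'V678W'] = ['C640H', 'E858L', 'G239Q', 'P801W', 'S698K', 'V678W']

Answer: C640H,E858L,G239Q,P801W,S698K,V678W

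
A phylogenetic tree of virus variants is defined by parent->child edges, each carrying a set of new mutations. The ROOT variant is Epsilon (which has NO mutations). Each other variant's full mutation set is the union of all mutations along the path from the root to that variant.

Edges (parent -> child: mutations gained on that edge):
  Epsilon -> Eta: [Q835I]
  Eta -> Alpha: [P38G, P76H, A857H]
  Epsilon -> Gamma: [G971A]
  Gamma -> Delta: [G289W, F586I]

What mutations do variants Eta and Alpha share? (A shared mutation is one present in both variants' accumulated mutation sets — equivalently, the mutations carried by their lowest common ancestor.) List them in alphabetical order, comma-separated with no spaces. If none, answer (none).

Answer: Q835I

Derivation:
Accumulating mutations along path to Eta:
  At Epsilon: gained [] -> total []
  At Eta: gained ['Q835I'] -> total ['Q835I']
Mutations(Eta) = ['Q835I']
Accumulating mutations along path to Alpha:
  At Epsilon: gained [] -> total []
  At Eta: gained ['Q835I'] -> total ['Q835I']
  At Alpha: gained ['P38G', 'P76H', 'A857H'] -> total ['A857H', 'P38G', 'P76H', 'Q835I']
Mutations(Alpha) = ['A857H', 'P38G', 'P76H', 'Q835I']
Intersection: ['Q835I'] ∩ ['A857H', 'P38G', 'P76H', 'Q835I'] = ['Q835I']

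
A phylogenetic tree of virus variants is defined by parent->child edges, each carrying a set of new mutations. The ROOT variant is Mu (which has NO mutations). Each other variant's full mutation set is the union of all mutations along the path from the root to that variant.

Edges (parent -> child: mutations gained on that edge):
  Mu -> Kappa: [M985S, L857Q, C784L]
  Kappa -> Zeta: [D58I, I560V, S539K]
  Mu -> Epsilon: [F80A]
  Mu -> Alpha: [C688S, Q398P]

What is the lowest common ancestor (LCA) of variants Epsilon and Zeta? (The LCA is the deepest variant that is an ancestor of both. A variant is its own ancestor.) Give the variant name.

Path from root to Epsilon: Mu -> Epsilon
  ancestors of Epsilon: {Mu, Epsilon}
Path from root to Zeta: Mu -> Kappa -> Zeta
  ancestors of Zeta: {Mu, Kappa, Zeta}
Common ancestors: {Mu}
Walk up from Zeta: Zeta (not in ancestors of Epsilon), Kappa (not in ancestors of Epsilon), Mu (in ancestors of Epsilon)
Deepest common ancestor (LCA) = Mu

Answer: Mu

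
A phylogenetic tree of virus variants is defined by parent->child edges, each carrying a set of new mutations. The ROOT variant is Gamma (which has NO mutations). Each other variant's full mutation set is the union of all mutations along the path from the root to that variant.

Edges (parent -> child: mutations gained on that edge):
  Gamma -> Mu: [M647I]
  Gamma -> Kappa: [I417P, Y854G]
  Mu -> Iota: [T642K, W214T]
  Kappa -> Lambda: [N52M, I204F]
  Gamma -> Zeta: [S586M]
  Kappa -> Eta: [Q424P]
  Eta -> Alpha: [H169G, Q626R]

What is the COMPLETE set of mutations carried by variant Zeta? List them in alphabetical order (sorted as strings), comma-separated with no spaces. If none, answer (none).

Answer: S586M

Derivation:
At Gamma: gained [] -> total []
At Zeta: gained ['S586M'] -> total ['S586M']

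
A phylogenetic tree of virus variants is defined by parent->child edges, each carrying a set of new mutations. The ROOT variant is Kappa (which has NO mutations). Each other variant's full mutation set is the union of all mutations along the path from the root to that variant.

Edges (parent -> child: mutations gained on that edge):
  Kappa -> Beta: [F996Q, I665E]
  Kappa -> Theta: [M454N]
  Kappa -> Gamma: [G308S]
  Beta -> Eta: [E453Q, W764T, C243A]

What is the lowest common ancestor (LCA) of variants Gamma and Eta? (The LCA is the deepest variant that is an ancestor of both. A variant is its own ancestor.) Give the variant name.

Answer: Kappa

Derivation:
Path from root to Gamma: Kappa -> Gamma
  ancestors of Gamma: {Kappa, Gamma}
Path from root to Eta: Kappa -> Beta -> Eta
  ancestors of Eta: {Kappa, Beta, Eta}
Common ancestors: {Kappa}
Walk up from Eta: Eta (not in ancestors of Gamma), Beta (not in ancestors of Gamma), Kappa (in ancestors of Gamma)
Deepest common ancestor (LCA) = Kappa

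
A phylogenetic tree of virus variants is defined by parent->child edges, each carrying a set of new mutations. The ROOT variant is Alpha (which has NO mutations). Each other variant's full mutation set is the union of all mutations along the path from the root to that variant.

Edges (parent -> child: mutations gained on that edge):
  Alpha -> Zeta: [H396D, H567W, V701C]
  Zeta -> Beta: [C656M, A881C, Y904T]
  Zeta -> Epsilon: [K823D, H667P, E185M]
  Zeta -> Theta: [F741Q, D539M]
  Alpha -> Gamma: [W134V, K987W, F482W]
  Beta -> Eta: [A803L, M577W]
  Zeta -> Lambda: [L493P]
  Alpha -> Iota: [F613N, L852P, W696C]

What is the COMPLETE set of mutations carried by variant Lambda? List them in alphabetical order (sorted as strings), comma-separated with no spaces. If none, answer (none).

Answer: H396D,H567W,L493P,V701C

Derivation:
At Alpha: gained [] -> total []
At Zeta: gained ['H396D', 'H567W', 'V701C'] -> total ['H396D', 'H567W', 'V701C']
At Lambda: gained ['L493P'] -> total ['H396D', 'H567W', 'L493P', 'V701C']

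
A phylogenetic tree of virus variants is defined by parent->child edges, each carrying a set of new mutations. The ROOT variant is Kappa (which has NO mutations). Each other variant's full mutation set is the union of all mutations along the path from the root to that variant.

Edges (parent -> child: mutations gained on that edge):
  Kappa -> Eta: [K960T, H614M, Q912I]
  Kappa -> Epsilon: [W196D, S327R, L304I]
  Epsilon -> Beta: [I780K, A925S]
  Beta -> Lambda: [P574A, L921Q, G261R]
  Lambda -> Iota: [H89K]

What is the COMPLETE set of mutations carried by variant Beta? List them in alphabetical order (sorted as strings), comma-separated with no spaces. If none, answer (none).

Answer: A925S,I780K,L304I,S327R,W196D

Derivation:
At Kappa: gained [] -> total []
At Epsilon: gained ['W196D', 'S327R', 'L304I'] -> total ['L304I', 'S327R', 'W196D']
At Beta: gained ['I780K', 'A925S'] -> total ['A925S', 'I780K', 'L304I', 'S327R', 'W196D']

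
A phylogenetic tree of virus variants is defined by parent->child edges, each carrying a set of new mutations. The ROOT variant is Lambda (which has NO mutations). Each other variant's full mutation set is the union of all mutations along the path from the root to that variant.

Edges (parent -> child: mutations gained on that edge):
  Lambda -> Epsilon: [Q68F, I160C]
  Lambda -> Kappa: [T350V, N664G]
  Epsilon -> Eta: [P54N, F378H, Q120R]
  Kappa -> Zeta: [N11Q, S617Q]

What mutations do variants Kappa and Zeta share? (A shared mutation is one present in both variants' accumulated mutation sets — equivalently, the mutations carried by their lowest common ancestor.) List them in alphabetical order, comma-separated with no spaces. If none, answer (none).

Accumulating mutations along path to Kappa:
  At Lambda: gained [] -> total []
  At Kappa: gained ['T350V', 'N664G'] -> total ['N664G', 'T350V']
Mutations(Kappa) = ['N664G', 'T350V']
Accumulating mutations along path to Zeta:
  At Lambda: gained [] -> total []
  At Kappa: gained ['T350V', 'N664G'] -> total ['N664G', 'T350V']
  At Zeta: gained ['N11Q', 'S617Q'] -> total ['N11Q', 'N664G', 'S617Q', 'T350V']
Mutations(Zeta) = ['N11Q', 'N664G', 'S617Q', 'T350V']
Intersection: ['N664G', 'T350V'] ∩ ['N11Q', 'N664G', 'S617Q', 'T350V'] = ['N664G', 'T350V']

Answer: N664G,T350V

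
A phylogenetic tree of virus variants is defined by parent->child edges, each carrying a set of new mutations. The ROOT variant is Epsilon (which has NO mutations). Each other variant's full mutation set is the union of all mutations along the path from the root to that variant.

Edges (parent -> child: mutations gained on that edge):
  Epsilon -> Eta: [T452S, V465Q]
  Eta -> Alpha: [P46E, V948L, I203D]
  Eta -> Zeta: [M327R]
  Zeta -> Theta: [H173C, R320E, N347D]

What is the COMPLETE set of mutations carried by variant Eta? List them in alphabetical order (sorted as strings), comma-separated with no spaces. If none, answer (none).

At Epsilon: gained [] -> total []
At Eta: gained ['T452S', 'V465Q'] -> total ['T452S', 'V465Q']

Answer: T452S,V465Q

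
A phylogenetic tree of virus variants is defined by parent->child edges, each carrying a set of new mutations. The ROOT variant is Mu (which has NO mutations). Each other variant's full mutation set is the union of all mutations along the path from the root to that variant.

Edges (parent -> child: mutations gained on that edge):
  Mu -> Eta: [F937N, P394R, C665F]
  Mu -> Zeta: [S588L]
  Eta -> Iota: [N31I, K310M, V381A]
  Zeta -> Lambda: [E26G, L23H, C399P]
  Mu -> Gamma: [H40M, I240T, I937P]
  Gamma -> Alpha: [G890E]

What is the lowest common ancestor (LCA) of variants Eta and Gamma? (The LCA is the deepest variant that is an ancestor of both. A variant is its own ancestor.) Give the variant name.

Path from root to Eta: Mu -> Eta
  ancestors of Eta: {Mu, Eta}
Path from root to Gamma: Mu -> Gamma
  ancestors of Gamma: {Mu, Gamma}
Common ancestors: {Mu}
Walk up from Gamma: Gamma (not in ancestors of Eta), Mu (in ancestors of Eta)
Deepest common ancestor (LCA) = Mu

Answer: Mu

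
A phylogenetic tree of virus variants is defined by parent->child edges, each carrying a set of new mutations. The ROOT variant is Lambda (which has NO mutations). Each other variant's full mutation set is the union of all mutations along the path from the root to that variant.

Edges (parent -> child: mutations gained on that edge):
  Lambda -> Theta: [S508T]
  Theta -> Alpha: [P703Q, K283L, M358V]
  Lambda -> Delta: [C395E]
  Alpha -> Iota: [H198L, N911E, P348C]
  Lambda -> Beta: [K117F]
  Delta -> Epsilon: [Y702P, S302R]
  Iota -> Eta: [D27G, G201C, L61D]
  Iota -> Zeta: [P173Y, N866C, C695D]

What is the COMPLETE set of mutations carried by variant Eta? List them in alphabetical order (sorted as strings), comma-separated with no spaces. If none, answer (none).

Answer: D27G,G201C,H198L,K283L,L61D,M358V,N911E,P348C,P703Q,S508T

Derivation:
At Lambda: gained [] -> total []
At Theta: gained ['S508T'] -> total ['S508T']
At Alpha: gained ['P703Q', 'K283L', 'M358V'] -> total ['K283L', 'M358V', 'P703Q', 'S508T']
At Iota: gained ['H198L', 'N911E', 'P348C'] -> total ['H198L', 'K283L', 'M358V', 'N911E', 'P348C', 'P703Q', 'S508T']
At Eta: gained ['D27G', 'G201C', 'L61D'] -> total ['D27G', 'G201C', 'H198L', 'K283L', 'L61D', 'M358V', 'N911E', 'P348C', 'P703Q', 'S508T']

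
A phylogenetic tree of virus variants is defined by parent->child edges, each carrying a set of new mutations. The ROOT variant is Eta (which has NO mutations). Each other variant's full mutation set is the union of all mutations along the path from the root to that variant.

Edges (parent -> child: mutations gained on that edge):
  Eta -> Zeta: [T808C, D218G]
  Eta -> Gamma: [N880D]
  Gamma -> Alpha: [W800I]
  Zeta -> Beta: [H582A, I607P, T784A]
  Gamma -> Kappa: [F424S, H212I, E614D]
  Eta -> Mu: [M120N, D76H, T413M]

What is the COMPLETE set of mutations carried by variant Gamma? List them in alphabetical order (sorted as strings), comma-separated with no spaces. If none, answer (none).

Answer: N880D

Derivation:
At Eta: gained [] -> total []
At Gamma: gained ['N880D'] -> total ['N880D']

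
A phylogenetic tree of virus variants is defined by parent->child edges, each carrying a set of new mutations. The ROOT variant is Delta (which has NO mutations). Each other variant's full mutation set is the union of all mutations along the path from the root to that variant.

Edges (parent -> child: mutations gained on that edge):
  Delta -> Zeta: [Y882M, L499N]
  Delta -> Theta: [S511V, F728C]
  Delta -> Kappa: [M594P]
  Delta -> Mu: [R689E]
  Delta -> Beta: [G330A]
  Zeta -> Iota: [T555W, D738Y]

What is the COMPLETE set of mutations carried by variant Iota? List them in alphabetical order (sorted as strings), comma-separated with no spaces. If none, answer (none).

At Delta: gained [] -> total []
At Zeta: gained ['Y882M', 'L499N'] -> total ['L499N', 'Y882M']
At Iota: gained ['T555W', 'D738Y'] -> total ['D738Y', 'L499N', 'T555W', 'Y882M']

Answer: D738Y,L499N,T555W,Y882M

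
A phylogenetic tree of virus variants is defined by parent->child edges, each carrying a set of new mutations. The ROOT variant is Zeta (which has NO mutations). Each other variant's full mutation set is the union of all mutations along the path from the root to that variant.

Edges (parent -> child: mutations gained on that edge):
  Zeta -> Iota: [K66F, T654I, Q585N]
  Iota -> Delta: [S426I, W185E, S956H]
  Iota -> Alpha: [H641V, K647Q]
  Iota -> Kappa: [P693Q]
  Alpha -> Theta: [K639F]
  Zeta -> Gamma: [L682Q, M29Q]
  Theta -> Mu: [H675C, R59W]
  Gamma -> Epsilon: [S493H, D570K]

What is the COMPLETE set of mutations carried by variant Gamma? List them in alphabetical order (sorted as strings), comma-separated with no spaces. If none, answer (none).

At Zeta: gained [] -> total []
At Gamma: gained ['L682Q', 'M29Q'] -> total ['L682Q', 'M29Q']

Answer: L682Q,M29Q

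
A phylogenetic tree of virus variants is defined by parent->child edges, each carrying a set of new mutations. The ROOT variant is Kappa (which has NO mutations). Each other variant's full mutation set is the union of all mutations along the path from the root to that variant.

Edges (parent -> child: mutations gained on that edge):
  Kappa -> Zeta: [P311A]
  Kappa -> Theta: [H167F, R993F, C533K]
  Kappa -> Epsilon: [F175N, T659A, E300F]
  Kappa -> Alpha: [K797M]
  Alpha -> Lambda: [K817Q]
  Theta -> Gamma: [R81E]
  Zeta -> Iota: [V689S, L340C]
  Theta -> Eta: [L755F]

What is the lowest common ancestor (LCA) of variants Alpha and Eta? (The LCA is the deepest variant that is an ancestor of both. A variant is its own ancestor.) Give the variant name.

Answer: Kappa

Derivation:
Path from root to Alpha: Kappa -> Alpha
  ancestors of Alpha: {Kappa, Alpha}
Path from root to Eta: Kappa -> Theta -> Eta
  ancestors of Eta: {Kappa, Theta, Eta}
Common ancestors: {Kappa}
Walk up from Eta: Eta (not in ancestors of Alpha), Theta (not in ancestors of Alpha), Kappa (in ancestors of Alpha)
Deepest common ancestor (LCA) = Kappa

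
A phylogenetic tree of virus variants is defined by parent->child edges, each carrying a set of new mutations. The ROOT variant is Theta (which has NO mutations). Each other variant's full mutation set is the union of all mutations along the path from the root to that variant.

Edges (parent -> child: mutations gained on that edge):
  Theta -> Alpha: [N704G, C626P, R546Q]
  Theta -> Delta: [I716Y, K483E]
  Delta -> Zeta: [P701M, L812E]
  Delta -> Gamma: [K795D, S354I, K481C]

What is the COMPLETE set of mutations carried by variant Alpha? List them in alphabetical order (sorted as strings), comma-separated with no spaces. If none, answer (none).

Answer: C626P,N704G,R546Q

Derivation:
At Theta: gained [] -> total []
At Alpha: gained ['N704G', 'C626P', 'R546Q'] -> total ['C626P', 'N704G', 'R546Q']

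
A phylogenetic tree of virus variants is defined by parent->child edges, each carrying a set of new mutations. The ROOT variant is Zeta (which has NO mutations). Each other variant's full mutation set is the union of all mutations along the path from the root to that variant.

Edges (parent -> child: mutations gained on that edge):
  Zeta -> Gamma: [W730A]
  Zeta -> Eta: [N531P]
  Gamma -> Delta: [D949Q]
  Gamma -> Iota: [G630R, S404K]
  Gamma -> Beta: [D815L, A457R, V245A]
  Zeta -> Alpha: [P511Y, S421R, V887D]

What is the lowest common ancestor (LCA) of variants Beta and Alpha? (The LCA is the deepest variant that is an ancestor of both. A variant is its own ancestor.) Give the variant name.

Path from root to Beta: Zeta -> Gamma -> Beta
  ancestors of Beta: {Zeta, Gamma, Beta}
Path from root to Alpha: Zeta -> Alpha
  ancestors of Alpha: {Zeta, Alpha}
Common ancestors: {Zeta}
Walk up from Alpha: Alpha (not in ancestors of Beta), Zeta (in ancestors of Beta)
Deepest common ancestor (LCA) = Zeta

Answer: Zeta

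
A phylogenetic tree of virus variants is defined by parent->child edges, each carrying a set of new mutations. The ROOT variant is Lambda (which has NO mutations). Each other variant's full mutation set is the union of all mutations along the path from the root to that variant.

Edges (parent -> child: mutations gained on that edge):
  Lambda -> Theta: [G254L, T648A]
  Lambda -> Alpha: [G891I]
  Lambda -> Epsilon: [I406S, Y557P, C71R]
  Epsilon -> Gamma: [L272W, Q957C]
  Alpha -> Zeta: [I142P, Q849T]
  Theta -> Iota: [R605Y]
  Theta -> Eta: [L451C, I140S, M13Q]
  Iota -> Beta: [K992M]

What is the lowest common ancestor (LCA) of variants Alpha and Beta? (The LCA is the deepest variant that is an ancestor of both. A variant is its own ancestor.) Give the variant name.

Answer: Lambda

Derivation:
Path from root to Alpha: Lambda -> Alpha
  ancestors of Alpha: {Lambda, Alpha}
Path from root to Beta: Lambda -> Theta -> Iota -> Beta
  ancestors of Beta: {Lambda, Theta, Iota, Beta}
Common ancestors: {Lambda}
Walk up from Beta: Beta (not in ancestors of Alpha), Iota (not in ancestors of Alpha), Theta (not in ancestors of Alpha), Lambda (in ancestors of Alpha)
Deepest common ancestor (LCA) = Lambda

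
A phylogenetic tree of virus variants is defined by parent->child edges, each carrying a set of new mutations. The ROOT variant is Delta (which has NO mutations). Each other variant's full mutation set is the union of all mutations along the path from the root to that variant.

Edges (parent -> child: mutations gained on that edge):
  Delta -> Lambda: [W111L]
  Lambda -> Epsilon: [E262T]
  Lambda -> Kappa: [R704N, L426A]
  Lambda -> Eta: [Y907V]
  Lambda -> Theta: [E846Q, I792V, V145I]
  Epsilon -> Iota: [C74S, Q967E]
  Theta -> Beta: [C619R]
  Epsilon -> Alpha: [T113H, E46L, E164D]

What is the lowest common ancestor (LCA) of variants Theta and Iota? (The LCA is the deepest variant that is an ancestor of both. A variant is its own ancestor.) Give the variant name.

Path from root to Theta: Delta -> Lambda -> Theta
  ancestors of Theta: {Delta, Lambda, Theta}
Path from root to Iota: Delta -> Lambda -> Epsilon -> Iota
  ancestors of Iota: {Delta, Lambda, Epsilon, Iota}
Common ancestors: {Delta, Lambda}
Walk up from Iota: Iota (not in ancestors of Theta), Epsilon (not in ancestors of Theta), Lambda (in ancestors of Theta), Delta (in ancestors of Theta)
Deepest common ancestor (LCA) = Lambda

Answer: Lambda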